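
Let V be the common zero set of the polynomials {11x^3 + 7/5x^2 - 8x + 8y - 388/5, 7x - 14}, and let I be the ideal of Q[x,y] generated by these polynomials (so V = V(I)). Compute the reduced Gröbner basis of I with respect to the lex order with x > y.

G = {x - 2, y}

f_1 = 11x^3 + 7/5x^2 - 8x + 8y - 388/5, LT = x^3.
f_2 = 7x - 14, LT = x.

S(f_1,f_2): lcm = x^3. S = 117/55x^2 - 8/11x + 8/11y - 388/55.
  reduce S modulo (f_1, f_2):
  remainder 8/11y ≠ 0; add g_3 = 8/11y to the basis.

The other S-polynomials (S(f_1,g_3), S(f_2,g_3)) all reduce to 0 modulo the current basis, so we have a Gröbner basis.
Inter-reduce: drop elements whose leading term is divisible by another's, tail-reduce, and make monic.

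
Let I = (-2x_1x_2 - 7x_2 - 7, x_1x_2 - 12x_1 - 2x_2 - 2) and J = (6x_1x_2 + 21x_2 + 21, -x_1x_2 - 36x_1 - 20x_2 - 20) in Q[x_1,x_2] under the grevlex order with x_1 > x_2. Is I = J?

Yes, the ideals are equal.

Since reduced Gröbner bases are canonical representatives of ideals under a given ordering, it suffices to compute and compare them.
Buchberger on the first generating set:
f_1 = -2x_1x_2 - 7x_2 - 7, LT = x_1x_2.
f_2 = x_1x_2 - 12x_1 - 2x_2 - 2, LT = x_1x_2.

S(f_1,f_2): lcm = x_1x_2. S = 12x_1 + \tfrac{11}{2}x_2 + \tfrac{11}{2}.
  reduce S modulo (f_1, f_2):
  remainder 12x_1 + \tfrac{11}{2}x_2 + \tfrac{11}{2} ≠ 0; add g_3 = 12x_1 + \tfrac{11}{2}x_2 + \tfrac{11}{2} to the basis.

S(f_1,g_3): lcm = x_1x_2. S = -\tfrac{11}{24}x_2^{2} + \tfrac{73}{24}x_2 + \tfrac{7}{2}.
  reduce S modulo (f_1, f_2, g_3):
  remainder -\tfrac{11}{24}x_2^{2} + \tfrac{73}{24}x_2 + \tfrac{7}{2} ≠ 0; add g_4 = -\tfrac{11}{24}x_2^{2} + \tfrac{73}{24}x_2 + \tfrac{7}{2} to the basis.

The other S-polynomials (S(f_2,g_3), S(f_1,g_4), S(f_2,g_4), S(g_3,g_4)) all reduce to 0 modulo the current basis, so we have a Gröbner basis.
Inter-reduce: drop elements whose leading term is divisible by another's, tail-reduce, and make monic.
Reduced Gröbner basis: {x_2^{2} - \tfrac{73}{11}x_2 - \tfrac{84}{11}, x_1 + \tfrac{11}{24}x_2 + \tfrac{11}{24}}.

Buchberger on the second generating set:
h_1 = 6x_1x_2 + 21x_2 + 21, LT = x_1x_2.
h_2 = -x_1x_2 - 36x_1 - 20x_2 - 20, LT = x_1x_2.

S(h_1,h_2): lcm = x_1x_2. S = -36x_1 - \tfrac{33}{2}x_2 - \tfrac{33}{2}.
  reduce S modulo (h_1, h_2):
  remainder -36x_1 - \tfrac{33}{2}x_2 - \tfrac{33}{2} ≠ 0; add k_3 = -36x_1 - \tfrac{33}{2}x_2 - \tfrac{33}{2} to the basis.

S(h_1,k_3): lcm = x_1x_2. S = -\tfrac{11}{24}x_2^{2} + \tfrac{73}{24}x_2 + \tfrac{7}{2}.
  reduce S modulo (h_1, h_2, k_3):
  remainder -\tfrac{11}{24}x_2^{2} + \tfrac{73}{24}x_2 + \tfrac{7}{2} ≠ 0; add k_4 = -\tfrac{11}{24}x_2^{2} + \tfrac{73}{24}x_2 + \tfrac{7}{2} to the basis.

The other S-polynomials (S(h_2,k_3), S(h_1,k_4), S(h_2,k_4), S(k_3,k_4)) all reduce to 0 modulo the current basis, so we have a Gröbner basis.
Inter-reduce: drop elements whose leading term is divisible by another's, tail-reduce, and make monic.
Reduced Gröbner basis: {x_2^{2} - \tfrac{73}{11}x_2 - \tfrac{84}{11}, x_1 + \tfrac{11}{24}x_2 + \tfrac{11}{24}}.

These coincide, so the ideals are equal.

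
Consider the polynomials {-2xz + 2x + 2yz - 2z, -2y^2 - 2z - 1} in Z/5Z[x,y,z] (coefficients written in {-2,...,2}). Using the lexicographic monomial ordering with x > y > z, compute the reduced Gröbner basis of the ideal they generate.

Buchberger's algorithm terminates because the ascending chain of leading-term ideals stabilizes.

f_1 = -2xz + 2x + 2yz - 2z, LT = xz.
f_2 = -2y^2 - 2z - 1, LT = y^2.

The S-polynomials (S(f_1,f_2)) all reduce to 0 modulo the current basis, so we have a Gröbner basis.

G = {xz - x - yz + z, y^2 + z - 2}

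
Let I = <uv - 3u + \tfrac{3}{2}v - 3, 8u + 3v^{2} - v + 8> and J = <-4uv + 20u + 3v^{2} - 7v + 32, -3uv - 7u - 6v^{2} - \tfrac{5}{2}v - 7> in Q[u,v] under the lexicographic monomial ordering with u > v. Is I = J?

For a fixed monomial order, each ideal has a unique reduced Gröbner basis; comparing bases decides equality.
Buchberger on the first generating set:
f_1 = uv - 3u + \tfrac{3}{2}v - 3, LT = uv.
f_2 = 8u + 3v^{2} - v + 8, LT = u.

S(f_1,f_2): lcm = uv. S = -3u - \tfrac{3}{8}v^{3} + \tfrac{1}{8}v^{2} + \tfrac{1}{2}v - 3.
  leading term u: subtract (-\tfrac{3}{8})·f_2 from -3u - \tfrac{3}{8}v^{3} + \tfrac{1}{8}v^{2} + \tfrac{1}{2}v - 3 → -\tfrac{3}{8}v^{3} + \tfrac{5}{4}v^{2} + \tfrac{1}{8}v
  leading term v^{3}: no divisor's leading term divides it; move -\tfrac{3}{8}v^{3} to the remainder.
  leading term v^{2}: no divisor's leading term divides it; move \tfrac{5}{4}v^{2} to the remainder.
  leading term v: no divisor's leading term divides it; move \tfrac{1}{8}v to the remainder.
  remainder -\tfrac{3}{8}v^{3} + \tfrac{5}{4}v^{2} + \tfrac{1}{8}v ≠ 0; add g_3 = -\tfrac{3}{8}v^{3} + \tfrac{5}{4}v^{2} + \tfrac{1}{8}v to the basis.

The other S-polynomials (S(f_1,g_3), S(f_2,g_3)) all reduce to 0 modulo the current basis, so we have a Gröbner basis.
Inter-reduce: drop elements whose leading term is divisible by another's, tail-reduce, and make monic.
Reduced Gröbner basis: {u + \tfrac{3}{8}v^{2} - \tfrac{1}{8}v + 1, v^{3} - \tfrac{10}{3}v^{2} - \tfrac{1}{3}v}.

Buchberger on the second generating set:
h_1 = -4uv + 20u + 3v^{2} - 7v + 32, LT = uv.
h_2 = -3uv - 7u - 6v^{2} - \tfrac{5}{2}v - 7, LT = uv.

S(h_1,h_2): lcm = uv. S = -\tfrac{22}{3}u - \tfrac{11}{4}v^{2} + \tfrac{11}{12}v - \tfrac{31}{3}.
  leading term u: no divisor's leading term divides it; move -\tfrac{22}{3}u to the remainder.
  leading term v^{2}: no divisor's leading term divides it; move -\tfrac{11}{4}v^{2} to the remainder.
  leading term v: no divisor's leading term divides it; move \tfrac{11}{12}v to the remainder.
  leading term 1: no divisor's leading term divides it; move -\tfrac{31}{3} to the remainder.
  remainder -\tfrac{22}{3}u - \tfrac{11}{4}v^{2} + \tfrac{11}{12}v - \tfrac{31}{3} ≠ 0; add k_3 = -\tfrac{22}{3}u - \tfrac{11}{4}v^{2} + \tfrac{11}{12}v - \tfrac{31}{3} to the basis.

S(h_1,k_3): lcm = uv. S = -5u - \tfrac{3}{8}v^{3} - \tfrac{5}{8}v^{2} + \tfrac{15}{44}v - 8.
  leading term u: subtract (\tfrac{15}{22})·k_3 from -5u - \tfrac{3}{8}v^{3} - \tfrac{5}{8}v^{2} + \tfrac{15}{44}v - 8 → -\tfrac{3}{8}v^{3} + \tfrac{5}{4}v^{2} - \tfrac{25}{88}v - \tfrac{21}{22}
  leading term v^{3}: no divisor's leading term divides it; move -\tfrac{3}{8}v^{3} to the remainder.
  leading term v^{2}: no divisor's leading term divides it; move \tfrac{5}{4}v^{2} to the remainder.
  leading term v: no divisor's leading term divides it; move -\tfrac{25}{88}v to the remainder.
  leading term 1: no divisor's leading term divides it; move -\tfrac{21}{22} to the remainder.
  remainder -\tfrac{3}{8}v^{3} + \tfrac{5}{4}v^{2} - \tfrac{25}{88}v - \tfrac{21}{22} ≠ 0; add k_4 = -\tfrac{3}{8}v^{3} + \tfrac{5}{4}v^{2} - \tfrac{25}{88}v - \tfrac{21}{22} to the basis.

The other S-polynomials (S(h_2,k_3), S(h_1,k_4), S(h_2,k_4), S(k_3,k_4)) all reduce to 0 modulo the current basis, so we have a Gröbner basis.
Inter-reduce: drop elements whose leading term is divisible by another's, tail-reduce, and make monic.
Reduced Gröbner basis: {u + \tfrac{3}{8}v^{2} - \tfrac{1}{8}v + \tfrac{31}{22}, v^{3} - \tfrac{10}{3}v^{2} + \tfrac{25}{33}v + \tfrac{28}{11}}.

Since the reduced bases disagree, the two ideals are not the same.

No, the ideals differ.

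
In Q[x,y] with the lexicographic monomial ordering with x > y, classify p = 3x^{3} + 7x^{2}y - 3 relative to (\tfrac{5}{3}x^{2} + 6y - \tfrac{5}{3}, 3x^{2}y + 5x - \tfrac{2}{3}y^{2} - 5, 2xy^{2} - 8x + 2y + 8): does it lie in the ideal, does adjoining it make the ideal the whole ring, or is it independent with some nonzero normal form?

3x^{3} + 7x^{2}y - 3 lies in I (it reduces to 0).

First compute the reduced Gröbner basis of I by Buchberger's algorithm.
f_1 = \tfrac{5}{3}x^{2} + 6y - \tfrac{5}{3}, LT = x^{2}.
f_2 = 3x^{2}y + 5x - \tfrac{2}{3}y^{2} - 5, LT = x^{2}y.
f_3 = 2xy^{2} - 8x + 2y + 8, LT = xy^{2}.

S(f_1,f_2): lcm = x^{2}y. S = -\tfrac{5}{3}x + \tfrac{172}{45}y^{2} - y + \tfrac{5}{3}.
  reduce S modulo (f_1, f_2, f_3):
  remainder -\tfrac{5}{3}x + \tfrac{172}{45}y^{2} - y + \tfrac{5}{3} ≠ 0; add h_4 = -\tfrac{5}{3}x + \tfrac{172}{45}y^{2} - y + \tfrac{5}{3} to the basis.

S(f_1,f_3): lcm = x^{2}y^{2}. S = 4x^{2} - xy - 4x + \tfrac{18}{5}y^{3} - y^{2}.
  reduce S modulo (f_1, f_2, f_3, h_4):
  remainder \tfrac{98}{75}y^{3} - \tfrac{718}{75}y^{2} - 13y ≠ 0; add h_5 = \tfrac{98}{75}y^{3} - \tfrac{718}{75}y^{2} - 13y to the basis.

S(f_1,h_4): lcm = x^{2}. S = \tfrac{172}{75}xy^{2} - \tfrac{3}{5}xy + x + \tfrac{18}{5}y - 1.
  reduce S modulo (f_1, f_2, f_3, h_4, h_5):
  remainder \tfrac{3751129}{275625}y^{2} - \tfrac{350726}{18375}y ≠ 0; add h_6 = \tfrac{3751129}{275625}y^{2} - \tfrac{350726}{18375}y to the basis.

S(f_2,h_4): lcm = x^{2}y. S = \tfrac{172}{75}xy^{3} - \tfrac{3}{5}xy^{2} + xy + \tfrac{5}{3}x - \tfrac{2}{9}y^{2} - \tfrac{5}{3}.
  reduce S modulo (f_1, f_2, f_3, h_4, h_5, h_6):
  remainder \tfrac{646285792361}{1406673375}y ≠ 0; add h_7 = \tfrac{646285792361}{1406673375}y to the basis.

The other S-polynomials (S(f_2,f_3), S(f_3,h_4), S(f_1,h_5), S(f_2,h_5), S(f_3,h_5), S(h_4,h_5), S(f_1,h_6), S(f_2,h_6), S(f_3,h_6), S(h_4,h_6), S(h_5,h_6), S(f_1,h_7), S(f_2,h_7), S(f_3,h_7), S(h_4,h_7), S(h_5,h_7), S(h_6,h_7)) all reduce to 0 modulo the current basis, so we have a Gröbner basis.
Inter-reduce: drop elements whose leading term is divisible by another's, tail-reduce, and make monic.
Reduced Gröbner basis: {x - 1, y}.
Label its elements g_1 = x - 1, g_2 = y.

Reduce p = 3x^{3} + 7x^{2}y - 3 modulo G:
  leading term x^{3}: subtract (3x^{2})·g_1 from 3x^{3} + 7x^{2}y - 3 → 7x^{2}y + 3x^{2} - 3
  leading term x^{2}y: subtract (7xy)·g_1 from 7x^{2}y + 3x^{2} - 3 → 3x^{2} + 7xy - 3
  leading term x^{2}: subtract (3x)·g_1 from 3x^{2} + 7xy - 3 → 7xy + 3x - 3
  leading term xy: subtract (7y)·g_1 from 7xy + 3x - 3 → 3x + 7y - 3
  leading term x: subtract (3)·g_1 from 3x + 7y - 3 → 7y
  leading term y: subtract (7)·g_2 from 7y → 0
  normal form = 0.
Since the normal form is 0, p ∈ I.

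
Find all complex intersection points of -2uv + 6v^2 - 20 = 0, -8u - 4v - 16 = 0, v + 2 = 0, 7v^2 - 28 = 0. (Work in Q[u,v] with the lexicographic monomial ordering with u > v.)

Compute a lex Gröbner basis by Buchberger's algorithm.
f_1 = -2uv + 6v^2 - 20, LT = uv.
f_2 = -8u - 4v - 16, LT = u.
f_3 = v + 2, LT = v.
f_4 = 7v^2 - 28, LT = v^2.

The S-polynomials (S(f_1,f_2), S(f_1,f_3), S(f_1,f_4), S(f_2,f_3), S(f_2,f_4), S(f_3,f_4)) all reduce to 0 modulo the current basis, so we have a Gröbner basis.
Inter-reduce: drop elements whose leading term is divisible by another's, tail-reduce, and make monic.
Reduced Gröbner basis: {u + 1, v + 2}.

Since the basis is lex-ordered, v + 2 is univariate in v. Its roots are {-2}. Back-substituting each root into the other basis elements fixes the other coordinates.
  v = -2: the earlier basis element becomes u + 1 = 0, giving u = -1 — point (-1, -2).
Each listed point satisfies every original equation (direct substitution).

{(-1, -2)}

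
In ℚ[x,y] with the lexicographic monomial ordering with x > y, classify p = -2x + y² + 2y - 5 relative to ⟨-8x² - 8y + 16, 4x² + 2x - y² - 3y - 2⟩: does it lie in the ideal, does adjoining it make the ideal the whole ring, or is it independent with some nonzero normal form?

Adjoining -2x + y² + 2y - 5 makes the ideal the whole ring: the system is inconsistent.

First compute the reduced Gröbner basis of I by Buchberger's algorithm.
f_1 = -8x² - 8y + 16, LT = x².
f_2 = 4x² + 2x - y² - 3y - 2, LT = x².

S(f_1,f_2): lcm = x². S = -½x + ¼y² + 7/4y - 3/2.
  leading term x: no divisor's leading term divides it; move -½x to the remainder.
  leading term y²: no divisor's leading term divides it; move ¼y² to the remainder.
  leading term y: no divisor's leading term divides it; move 7/4y to the remainder.
  leading term 1: no divisor's leading term divides it; move -3/2 to the remainder.
  remainder -½x + ¼y² + 7/4y - 3/2 ≠ 0; add h_3 = -½x + ¼y² + 7/4y - 3/2 to the basis.

S(f_1,h_3): lcm = x². S = ½xy² + 7/2xy - 3x + y - 2.
  leading term xy²: subtract (-y²)·h_3 from ½xy² + 7/2xy - 3x + y - 2 → 7/2xy - 3x + ¼y⁴ + 7/4y³ - 3/2y² + y - 2
  leading term xy: subtract (-7y)·h_3 from 7/2xy - 3x + ¼y⁴ + 7/4y³ - 3/2y² + y - 2 → -3x + ¼y⁴ + 7/2y³ + 43/4y² - 19/2y - 2
  leading term x: subtract (6)·h_3 from -3x + ¼y⁴ + 7/2y³ + 43/4y² - 19/2y - 2 → ¼y⁴ + 7/2y³ + 37/4y² - 20y + 7
  leading term y⁴: no divisor's leading term divides it; move ¼y⁴ to the remainder.
  leading term y³: no divisor's leading term divides it; move 7/2y³ to the remainder.
  leading term y²: no divisor's leading term divides it; move 37/4y² to the remainder.
  leading term y: no divisor's leading term divides it; move -20y to the remainder.
  leading term 1: no divisor's leading term divides it; move 7 to the remainder.
  remainder ¼y⁴ + 7/2y³ + 37/4y² - 20y + 7 ≠ 0; add h_4 = ¼y⁴ + 7/2y³ + 37/4y² - 20y + 7 to the basis.

The other S-polynomials (S(f_2,h_3), S(f_1,h_4), S(f_2,h_4), S(h_3,h_4)) all reduce to 0 modulo the current basis, so we have a Gröbner basis.
Inter-reduce: drop elements whose leading term is divisible by another's, tail-reduce, and make monic.
Reduced Gröbner basis: {x - ½y² - 7/2y + 3, y⁴ + 14y³ + 37y² - 80y + 28}.
Label its elements g_1 = x - ½y² - 7/2y + 3, g_2 = y⁴ + 14y³ + 37y² - 80y + 28.

Reduce p = -2x + y² + 2y - 5 modulo G:
  leading term x: subtract (-2)·g_1 from -2x + y² + 2y - 5 → -5y + 1
  leading term y: no divisor's leading term divides it; move -5y to the remainder.
  leading term 1: no divisor's leading term divides it; move 1 to the remainder.
  normal form = -5y + 1.
The normal form is nonzero, so p ∉ I. Since p minus its normal form lies in I, I + (p) = I + (r) where r = -5y + 1; decide whether this ideal is the whole ring.
Run Buchberger on G together with r (pairs among the g_i already reduce to 0 since G is a Gröbner basis):
g_1 = x - ½y² - 7/2y + 3, LT = x.
g_2 = y⁴ + 14y³ + 37y² - 80y + 28, LT = y⁴.
r = -5y + 1, LT = y.

S(g_2,r): lcm = y⁴. S = 71/5y³ + 37y² - 80y + 28.
  leading term y³: subtract (-71/25y²)·r from 71/5y³ + 37y² - 80y + 28 → 996/25y² - 80y + 28
  leading term y²: subtract (-996/125y)·r from 996/25y² - 80y + 28 → -9004/125y + 28
  leading term y: subtract (9004/625)·r from -9004/125y + 28 → 8496/625
  leading term 1: no divisor's leading term divides it; move 8496/625 to the remainder.
  remainder 8496/625 ≠ 0; add m_4 = 8496/625 to the basis.

The other S-polynomials (S(g_1,g_2), S(g_1,r), S(g_1,m_4), S(g_2,m_4), S(r,m_4)) all reduce to 0 modulo the current basis, so we have a Gröbner basis.
Inter-reduce: drop elements whose leading term is divisible by another's, tail-reduce, and make monic.
Reduced Gröbner basis: {1}.
The reduced Gröbner basis of I + (p) is {1}: the ideal is the whole ring, so the enlarged system has no common solution — adjoining p is inconsistent.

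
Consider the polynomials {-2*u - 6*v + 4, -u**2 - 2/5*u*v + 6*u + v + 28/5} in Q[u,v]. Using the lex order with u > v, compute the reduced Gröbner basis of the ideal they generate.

f_1 = -2*u - 6*v + 4, LT = u.
f_2 = -u**2 - 2/5*u*v + 6*u + v + 28/5, LT = u**2.

S(f_1,f_2): lcm = u**2. S = 13/5*u*v + 4*u + v + 28/5.
  leading term u*v: subtract (-13/10*v)·f_1 from 13/5*u*v + 4*u + v + 28/5 → 4*u - 39/5*v**2 + 31/5*v + 28/5
  leading term u: subtract (-2)·f_1 from 4*u - 39/5*v**2 + 31/5*v + 28/5 → -39/5*v**2 - 29/5*v + 68/5
  leading term v**2: no divisor's leading term divides it; move -39/5*v**2 to the remainder.
  leading term v: no divisor's leading term divides it; move -29/5*v to the remainder.
  leading term 1: no divisor's leading term divides it; move 68/5 to the remainder.
  remainder -39/5*v**2 - 29/5*v + 68/5 ≠ 0; add g_3 = -39/5*v**2 - 29/5*v + 68/5 to the basis.

S(f_1,g_3): leading monomials are coprime, so the S-polynomial reduces to 0 (Buchberger's first criterion).
S(f_2,g_3): leading monomials are coprime, so the S-polynomial reduces to 0 (Buchberger's first criterion).
Every S-polynomial of the final basis reduces to 0, so we have a Gröbner basis.
Inter-reduce: drop elements whose leading term is divisible by another's, tail-reduce, and make monic.

G = {u + 3*v - 2, v**2 + 29/39*v - 68/39}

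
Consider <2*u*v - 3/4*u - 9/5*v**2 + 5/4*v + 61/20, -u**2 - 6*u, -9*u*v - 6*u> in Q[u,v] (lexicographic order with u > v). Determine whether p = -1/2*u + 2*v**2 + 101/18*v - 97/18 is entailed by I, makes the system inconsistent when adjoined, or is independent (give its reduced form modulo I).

First compute the reduced Gröbner basis of I by Buchberger's algorithm.
f_1 = 2*u*v - 3/4*u - 9/5*v**2 + 5/4*v + 61/20, LT = u*v.
f_2 = -u**2 - 6*u, LT = u**2.
f_3 = -9*u*v - 6*u, LT = u*v.

S(f_1,f_2): lcm = u**2*v. S = -3/8*u**2 - 9/10*u*v**2 - 43/8*u*v + 61/40*u.
  leading term u**2: subtract (3/8)·f_2 from -3/8*u**2 - 9/10*u*v**2 - 43/8*u*v + 61/40*u → -9/10*u*v**2 - 43/8*u*v + 151/40*u
  leading term u*v**2: subtract (-9/20*v)·f_1 from -9/10*u*v**2 - 43/8*u*v + 151/40*u → -457/80*u*v + 151/40*u - 81/100*v**3 + 9/16*v**2 + 549/400*v
  leading term u*v: subtract (-457/160)·f_1 from -457/80*u*v + 151/40*u - 81/100*v**3 + 9/16*v**2 + 549/400*v → 209/128*u - 81/100*v**3 - 3663/800*v**2 + 15817/3200*v + 27877/3200
  leading term u: no divisor's leading term divides it; move 209/128*u to the remainder.
  leading term v**3: no divisor's leading term divides it; move -81/100*v**3 to the remainder.
  leading term v**2: no divisor's leading term divides it; move -3663/800*v**2 to the remainder.
  leading term v: no divisor's leading term divides it; move 15817/3200*v to the remainder.
  leading term 1: no divisor's leading term divides it; move 27877/3200 to the remainder.
  remainder 209/128*u - 81/100*v**3 - 3663/800*v**2 + 15817/3200*v + 27877/3200 ≠ 0; add h_4 = 209/128*u - 81/100*v**3 - 3663/800*v**2 + 15817/3200*v + 27877/3200 to the basis.

S(f_1,f_3): lcm = u*v. S = -25/24*u - 9/10*v**2 + 5/8*v + 61/40.
  leading term u: subtract (-400/627)·h_4 from -25/24*u - 9/10*v**2 + 5/8*v + 61/40 → -108/209*v**3 - 363/95*v**2 + 2369/627*v + 22204/3135
  leading term v**3: no divisor's leading term divides it; move -108/209*v**3 to the remainder.
  leading term v**2: no divisor's leading term divides it; move -363/95*v**2 to the remainder.
  leading term v: no divisor's leading term divides it; move 2369/627*v to the remainder.
  leading term 1: no divisor's leading term divides it; move 22204/3135 to the remainder.
  remainder -108/209*v**3 - 363/95*v**2 + 2369/627*v + 22204/3135 ≠ 0; add h_5 = -108/209*v**3 - 363/95*v**2 + 2369/627*v + 22204/3135 to the basis.

S(f_1,h_4): lcm = u*v. S = -3/8*u + 2592/5225*v**4 + 1332/475*v**3 - 41039/10450*v**2 - 196891/41800*v + 61/40.
  leading term u: subtract (-48/209)·h_4 from -3/8*u + 2592/5225*v**4 + 1332/475*v**3 - 41039/10450*v**2 - 196891/41800*v + 61/40 → 2592/5225*v**4 + 144/55*v**3 - 26014/5225*v**2 - 3736/1045*v + 18422/5225
  leading term v**4: subtract (-24/25*v)·h_5 from 2592/5225*v**4 + 144/55*v**3 - 26014/5225*v**2 - 3736/1045*v + 18422/5225 → -27432/26125*v**3 - 642/475*v**2 + 84232/26125*v + 18422/5225
  leading term v**3: subtract (254/125)·h_5 from -27432/26125*v**3 - 642/475*v**2 + 84232/26125*v + 18422/5225 → 4008/625*v**2 - 334/75*v - 20374/1875
  leading term v**2: no divisor's leading term divides it; move 4008/625*v**2 to the remainder.
  leading term v: no divisor's leading term divides it; move -334/75*v to the remainder.
  leading term 1: no divisor's leading term divides it; move -20374/1875 to the remainder.
  remainder 4008/625*v**2 - 334/75*v - 20374/1875 ≠ 0; add h_6 = 4008/625*v**2 - 334/75*v - 20374/1875 to the basis.

The other S-polynomials (S(f_2,f_3), S(f_2,h_4), S(f_3,h_4), S(f_1,h_5), S(f_2,h_5), S(f_3,h_5), S(h_4,h_5), S(f_1,h_6), S(f_2,h_6), S(f_3,h_6), S(h_4,h_6), S(h_5,h_6)) all reduce to 0 modulo the current basis, so we have a Gröbner basis.
Inter-reduce: drop elements whose leading term is divisible by another's, tail-reduce, and make monic.
Reduced Gröbner basis: {u, v**2 - 25/36*v - 61/36}.
Label its elements g_1 = u, g_2 = v**2 - 25/36*v - 61/36.

Reduce p = -1/2*u + 2*v**2 + 101/18*v - 97/18 modulo G:
  leading term u: subtract (-1/2)·g_1 from -1/2*u + 2*v**2 + 101/18*v - 97/18 → 2*v**2 + 101/18*v - 97/18
  leading term v**2: subtract (2)·g_2 from 2*v**2 + 101/18*v - 97/18 → 7*v - 2
  leading term v: no divisor's leading term divides it; move 7*v to the remainder.
  leading term 1: no divisor's leading term divides it; move -2 to the remainder.
  normal form = 7*v - 2.
The normal form is nonzero, so p ∉ I. Since p minus its normal form lies in I, I + (p) = I + (r) where r = 7*v - 2; decide whether this ideal is the whole ring.
Run Buchberger on G together with r (pairs among the g_i already reduce to 0 since G is a Gröbner basis):
g_1 = u, LT = u.
g_2 = v**2 - 25/36*v - 61/36, LT = v**2.
r = 7*v - 2, LT = v.

S(g_2,r): lcm = v**2. S = -103/252*v - 61/36.
  leading term v: subtract (-103/1764)·r from -103/252*v - 61/36 → -355/196
  leading term 1: no divisor's leading term divides it; move -355/196 to the remainder.
  remainder -355/196 ≠ 0; add m_4 = -355/196 to the basis.

The other S-polynomials (S(g_1,g_2), S(g_1,r), S(g_1,m_4), S(g_2,m_4), S(r,m_4)) all reduce to 0 modulo the current basis, so we have a Gröbner basis.
Inter-reduce: drop elements whose leading term is divisible by another's, tail-reduce, and make monic.
Reduced Gröbner basis: {1}.
The reduced Gröbner basis of I + (p) is {1}: the ideal is the whole ring, so the enlarged system has no common solution — adjoining p is inconsistent.

Adjoining -1/2*u + 2*v**2 + 101/18*v - 97/18 makes the ideal the whole ring: the system is inconsistent.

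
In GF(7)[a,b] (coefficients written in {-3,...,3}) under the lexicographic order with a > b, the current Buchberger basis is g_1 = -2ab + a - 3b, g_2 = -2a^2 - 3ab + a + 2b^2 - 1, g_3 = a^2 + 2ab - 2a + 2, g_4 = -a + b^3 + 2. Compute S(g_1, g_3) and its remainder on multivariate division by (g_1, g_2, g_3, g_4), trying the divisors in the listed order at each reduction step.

lcm(LM(g_1), LM(g_3)) = a^2b.
S = (lcm/LT(g_1))·g_1 − (lcm/LT(g_3))·g_3 = 3a^2 - 2ab^2 - 2b.
Reduce S modulo (g_1, g_2, g_3, g_4) in that order:
  leading term a^2: subtract (2)·g_2 from 3a^2 - 2ab^2 - 2b → -2ab^2 - ab - 2a + 3b^2 - 2b + 2
  leading term ab^2: subtract (b)·g_1 from -2ab^2 - ab - 2a + 3b^2 - 2b + 2 → -2ab - 2a - b^2 - 2b + 2
  leading term ab: subtract (1)·g_1 from -2ab - 2a - b^2 - 2b + 2 → -3a - b^2 + b + 2
  leading term a: subtract (3)·g_4 from -3a - b^2 + b + 2 → -3b^3 - b^2 + b + 3
  leading term b^3: no divisor's leading term divides it; move -3b^3 to the remainder.
  leading term b^2: no divisor's leading term divides it; move -b^2 to the remainder.
  leading term b: no divisor's leading term divides it; move b to the remainder.
  leading term 1: no divisor's leading term divides it; move 3 to the remainder.
The remainder -3b^3 - b^2 + b + 3 is nonzero, so it would be added as the next basis element.

S(g_1, g_3) = 3a^2 - 2ab^2 - 2b; remainder on division = -3b^3 - b^2 + b + 3.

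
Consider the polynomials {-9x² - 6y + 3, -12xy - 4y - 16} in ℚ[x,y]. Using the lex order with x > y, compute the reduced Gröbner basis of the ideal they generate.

This is the nonlinear analogue of row-reducing a linear system.

f_1 = -9x² - 6y + 3, LT = x².
f_2 = -12xy - 4y - 16, LT = xy.

S(f_1,f_2): lcm = x²y. S = -⅓xy - 4/3x + ⅔y² - ⅓y.
  leading term xy: subtract (1/36)·f_2 from -⅓xy - 4/3x + ⅔y² - ⅓y → -4/3x + ⅔y² - 2/9y + 4/9
  leading term x: no divisor's leading term divides it; move -4/3x to the remainder.
  leading term y²: no divisor's leading term divides it; move ⅔y² to the remainder.
  leading term y: no divisor's leading term divides it; move -2/9y to the remainder.
  leading term 1: no divisor's leading term divides it; move 4/9 to the remainder.
  remainder -4/3x + ⅔y² - 2/9y + 4/9 ≠ 0; add g_3 = -4/3x + ⅔y² - 2/9y + 4/9 to the basis.

S(f_1,g_3): lcm = x². S = ½xy² - ⅙xy + ⅓x + ⅔y - ⅓.
  leading term xy²: subtract (-1/24y)·f_2 from ½xy² - ⅙xy + ⅓x + ⅔y - ⅓ → -⅙xy + ⅓x - ⅙y² - ⅓
  leading term xy: subtract (1/72)·f_2 from -⅙xy + ⅓x - ⅙y² - ⅓ → ⅓x - ⅙y² + 1/18y - 1/9
  leading term x: subtract (-¼)·g_3 from ⅓x - ⅙y² + 1/18y - 1/9 → 0
  remainder 0.

S(f_2,g_3): lcm = xy. S = ½y³ - ⅙y² + ⅔y + 4/3.
  leading term y³: no divisor's leading term divides it; move ½y³ to the remainder.
  leading term y²: no divisor's leading term divides it; move -⅙y² to the remainder.
  leading term y: no divisor's leading term divides it; move ⅔y to the remainder.
  leading term 1: no divisor's leading term divides it; move 4/3 to the remainder.
  remainder ½y³ - ⅙y² + ⅔y + 4/3 ≠ 0; add g_4 = ½y³ - ⅙y² + ⅔y + 4/3 to the basis.

S(f_1,g_4): leading monomials are coprime, so the S-polynomial reduces to 0 (Buchberger's first criterion).
S(f_2,g_4): lcm = xy³. S = ⅓xy² - 4/3xy - 8/3x + ⅓y³ + 4/3y².
  leading term xy²: subtract (-1/36y)·f_2 from ⅓xy² - 4/3xy - 8/3x + ⅓y³ + 4/3y² → -4/3xy - 8/3x + ⅓y³ + 11/9y² - 4/9y
  leading term xy: subtract (1/9)·f_2 from -4/3xy - 8/3x + ⅓y³ + 11/9y² - 4/9y → -8/3x + ⅓y³ + 11/9y² + 16/9
  leading term x: subtract (2)·g_3 from -8/3x + ⅓y³ + 11/9y² + 16/9 → ⅓y³ - 1/9y² + 4/9y + 8/9
  leading term y³: subtract (⅔)·g_4 from ⅓y³ - 1/9y² + 4/9y + 8/9 → 0
  remainder 0.

S(g_3,g_4): leading monomials are coprime, so the S-polynomial reduces to 0 (Buchberger's first criterion).
Every S-polynomial of the final basis reduces to 0, so we have a Gröbner basis.
Inter-reduce: drop elements whose leading term is divisible by another's, tail-reduce, and make monic.

G = {x - ½y² + ⅙y - ⅓, y³ - ⅓y² + 4/3y + 8/3}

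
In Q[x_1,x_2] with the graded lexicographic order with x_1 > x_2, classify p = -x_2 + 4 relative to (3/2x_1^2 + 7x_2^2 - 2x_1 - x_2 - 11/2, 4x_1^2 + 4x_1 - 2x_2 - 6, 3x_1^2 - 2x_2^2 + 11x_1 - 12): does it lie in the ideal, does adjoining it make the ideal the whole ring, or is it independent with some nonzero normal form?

First compute the reduced Gröbner basis of I by Buchberger's algorithm.
f_1 = 3/2x_1^2 + 7x_2^2 - 2x_1 - x_2 - 11/2, LT = x_1^2.
f_2 = 4x_1^2 + 4x_1 - 2x_2 - 6, LT = x_1^2.
f_3 = 3x_1^2 - 2x_2^2 + 11x_1 - 12, LT = x_1^2.

S(f_1,f_2): lcm = x_1^2. S = 14/3x_2^2 - 7/3x_1 - 1/6x_2 - 13/6.
  leading term x_2^2: no divisor's leading term divides it; move 14/3x_2^2 to the remainder.
  leading term x_1: no divisor's leading term divides it; move -7/3x_1 to the remainder.
  leading term x_2: no divisor's leading term divides it; move -1/6x_2 to the remainder.
  leading term 1: no divisor's leading term divides it; move -13/6 to the remainder.
  remainder 14/3x_2^2 - 7/3x_1 - 1/6x_2 - 13/6 ≠ 0; add h_4 = 14/3x_2^2 - 7/3x_1 - 1/6x_2 - 13/6 to the basis.

S(f_1,f_3): lcm = x_1^2. S = 16/3x_2^2 - 5x_1 - 2/3x_2 + 1/3.
  leading term x_2^2: subtract (8/7)·h_4 from 16/3x_2^2 - 5x_1 - 2/3x_2 + 1/3 → -7/3x_1 - 10/21x_2 + 59/21
  leading term x_1: no divisor's leading term divides it; move -7/3x_1 to the remainder.
  leading term x_2: no divisor's leading term divides it; move -10/21x_2 to the remainder.
  leading term 1: no divisor's leading term divides it; move 59/21 to the remainder.
  remainder -7/3x_1 - 10/21x_2 + 59/21 ≠ 0; add h_5 = -7/3x_1 - 10/21x_2 + 59/21 to the basis.

S(f_1,h_5): lcm = x_1^2. S = -10/49x_1x_2 + 14/3x_2^2 - 19/147x_1 - 2/3x_2 - 11/3.
  leading term x_1x_2: subtract (30/343x_2)·h_5 from -10/49x_1x_2 + 14/3x_2^2 - 19/147x_1 - 2/3x_2 - 11/3 → 33914/7203x_2^2 - 19/147x_1 - 6572/7203x_2 - 11/3
  leading term x_2^2: subtract (16957/16807)·h_4 from 33914/7203x_2^2 - 19/147x_1 - 6572/7203x_2 - 11/3 → 5342/2401x_1 - 25017/33614x_2 - 49771/33614
  leading term x_1: subtract (-16026/16807)·h_5 from 5342/2401x_1 - 25017/33614x_2 - 49771/33614 → -281959/235298x_2 + 281959/235298
  leading term x_2: no divisor's leading term divides it; move -281959/235298x_2 to the remainder.
  leading term 1: no divisor's leading term divides it; move 281959/235298 to the remainder.
  remainder -281959/235298x_2 + 281959/235298 ≠ 0; add h_6 = -281959/235298x_2 + 281959/235298 to the basis.

The other S-polynomials (S(f_2,f_3), S(f_1,h_4), S(f_2,h_4), S(f_3,h_4), S(f_2,h_5), S(f_3,h_5), S(h_4,h_5), S(f_1,h_6), S(f_2,h_6), S(f_3,h_6), S(h_4,h_6), S(h_5,h_6)) all reduce to 0 modulo the current basis, so we have a Gröbner basis.
Inter-reduce: drop elements whose leading term is divisible by another's, tail-reduce, and make monic.
Reduced Gröbner basis: {x_1 - 1, x_2 - 1}.
Label its elements g_1 = x_1 - 1, g_2 = x_2 - 1.

Reduce p = -x_2 + 4 modulo G:
  leading term x_2: subtract (-1)·g_2 from -x_2 + 4 → 3
  leading term 1: no divisor's leading term divides it; move 3 to the remainder.
  normal form = 3.
The normal form is nonzero, so p ∉ I. Since p minus its normal form lies in I, I + (p) = I + (r) where r = 3; decide whether this ideal is the whole ring.
Here r = 3 is a nonzero constant, hence a unit: 1 ∈ I + (p), the Gröbner basis of I + (p) is {1}, and the enlarged system has no common solution — adjoining p is inconsistent.

Adjoining -x_2 + 4 makes the ideal the whole ring: the system is inconsistent.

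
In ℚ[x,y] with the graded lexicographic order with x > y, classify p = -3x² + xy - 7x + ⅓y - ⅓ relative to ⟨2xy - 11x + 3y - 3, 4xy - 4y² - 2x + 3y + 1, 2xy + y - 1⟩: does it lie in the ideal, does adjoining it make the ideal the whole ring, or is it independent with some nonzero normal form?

-3x² + xy - 7x + ⅓y - ⅓ lies in I (it reduces to 0).

First compute the reduced Gröbner basis of I by Buchberger's algorithm.
f_1 = 2xy - 11x + 3y - 3, LT = xy.
f_2 = 4xy - 4y² - 2x + 3y + 1, LT = xy.
f_3 = 2xy + y - 1, LT = xy.

S(f_1,f_2): lcm = xy. S = y² - 5x + ¾y - 7/4.
  leading term y²: no divisor's leading term divides it; move y² to the remainder.
  leading term x: no divisor's leading term divides it; move -5x to the remainder.
  leading term y: no divisor's leading term divides it; move ¾y to the remainder.
  leading term 1: no divisor's leading term divides it; move -7/4 to the remainder.
  remainder y² - 5x + ¾y - 7/4 ≠ 0; add h_4 = y² - 5x + ¾y - 7/4 to the basis.

S(f_1,f_3): lcm = xy. S = -11/2x + y - 1.
  leading term x: no divisor's leading term divides it; move -11/2x to the remainder.
  leading term y: no divisor's leading term divides it; move y to the remainder.
  leading term 1: no divisor's leading term divides it; move -1 to the remainder.
  remainder -11/2x + y - 1 ≠ 0; add h_5 = -11/2x + y - 1 to the basis.

S(f_1,h_4): lcm = xy². S = 5x² - 25/4xy + 3/2y² + 7/4x - 3/2y.
  leading term x²: subtract (-10/11x)·h_5 from 5x² - 25/4xy + 3/2y² + 7/4x - 3/2y → -235/44xy + 3/2y² + 37/44x - 3/2y
  leading term xy: subtract (-235/88)·f_1 from -235/44xy + 3/2y² + 37/44x - 3/2y → 3/2y² - 2511/88x + 573/88y - 705/88
  leading term y²: subtract (3/2)·h_4 from 3/2y² - 2511/88x + 573/88y - 705/88 → -1851/88x + 237/44y - 237/44
  leading term x: subtract (1851/484)·h_5 from -1851/88x + 237/44y - 237/44 → 189/121y - 189/121
  leading term y: no divisor's leading term divides it; move 189/121y to the remainder.
  leading term 1: no divisor's leading term divides it; move -189/121 to the remainder.
  remainder 189/121y - 189/121 ≠ 0; add h_6 = 189/121y - 189/121 to the basis.

The other S-polynomials (S(f_2,f_3), S(f_2,h_4), S(f_3,h_4), S(f_1,h_5), S(f_2,h_5), S(f_3,h_5), S(h_4,h_5), S(f_1,h_6), S(f_2,h_6), S(f_3,h_6), S(h_4,h_6), S(h_5,h_6)) all reduce to 0 modulo the current basis, so we have a Gröbner basis.
Inter-reduce: drop elements whose leading term is divisible by another's, tail-reduce, and make monic.
Reduced Gröbner basis: {x, y - 1}.
Label its elements g_1 = x, g_2 = y - 1.

Reduce p = -3x² + xy - 7x + ⅓y - ⅓ modulo G:
  leading term x²: subtract (-3x)·g_1 from -3x² + xy - 7x + ⅓y - ⅓ → xy - 7x + ⅓y - ⅓
  leading term xy: subtract (y)·g_1 from xy - 7x + ⅓y - ⅓ → -7x + ⅓y - ⅓
  leading term x: subtract (-7)·g_1 from -7x + ⅓y - ⅓ → ⅓y - ⅓
  leading term y: subtract (⅓)·g_2 from ⅓y - ⅓ → 0
  normal form = 0.
Since the normal form is 0, p ∈ I.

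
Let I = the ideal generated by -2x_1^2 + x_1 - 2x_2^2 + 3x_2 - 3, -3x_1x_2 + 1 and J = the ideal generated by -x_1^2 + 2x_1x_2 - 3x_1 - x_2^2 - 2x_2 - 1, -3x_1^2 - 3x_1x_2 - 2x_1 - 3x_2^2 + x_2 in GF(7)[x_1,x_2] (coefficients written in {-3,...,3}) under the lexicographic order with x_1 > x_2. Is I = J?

Two ideals are equal iff their reduced Gröbner bases coincide (the reduced basis is unique for a fixed ordering).
Buchberger on the first generating set:
f_1 = -2x_1^2 + x_1 - 2x_2^2 + 3x_2 - 3, LT = x_1^2.
f_2 = -3x_1x_2 + 1, LT = x_1x_2.

S(f_1,f_2): lcm = x_1^2x_2. S = 3x_1x_2 - 2x_1 + x_2^3 + 2x_2^2 - 2x_2.
  leading term x_1x_2: subtract (-1)·f_2 from 3x_1x_2 - 2x_1 + x_2^3 + 2x_2^2 - 2x_2 → -2x_1 + x_2^3 + 2x_2^2 - 2x_2 + 1
  leading term x_1: no divisor's leading term divides it; move -2x_1 to the remainder.
  leading term x_2^3: no divisor's leading term divides it; move x_2^3 to the remainder.
  leading term x_2^2: no divisor's leading term divides it; move 2x_2^2 to the remainder.
  leading term x_2: no divisor's leading term divides it; move -2x_2 to the remainder.
  leading term 1: no divisor's leading term divides it; move 1 to the remainder.
  remainder -2x_1 + x_2^3 + 2x_2^2 - 2x_2 + 1 ≠ 0; add g_3 = -2x_1 + x_2^3 + 2x_2^2 - 2x_2 + 1 to the basis.

S(f_2,g_3): lcm = x_1x_2. S = -3x_2^4 + x_2^3 - x_2^2 - 3x_2 + 2.
  leading term x_2^4: no divisor's leading term divides it; move -3x_2^4 to the remainder.
  leading term x_2^3: no divisor's leading term divides it; move x_2^3 to the remainder.
  leading term x_2^2: no divisor's leading term divides it; move -x_2^2 to the remainder.
  leading term x_2: no divisor's leading term divides it; move -3x_2 to the remainder.
  leading term 1: no divisor's leading term divides it; move 2 to the remainder.
  remainder -3x_2^4 + x_2^3 - x_2^2 - 3x_2 + 2 ≠ 0; add g_4 = -3x_2^4 + x_2^3 - x_2^2 - 3x_2 + 2 to the basis.

The other S-polynomials (S(f_1,g_3), S(f_1,g_4), S(f_2,g_4), S(g_3,g_4)) all reduce to 0 modulo the current basis, so we have a Gröbner basis.
Inter-reduce: drop elements whose leading term is divisible by another's, tail-reduce, and make monic.
Reduced Gröbner basis: {x_1 + 3x_2^3 - x_2^2 + x_2 + 3, x_2^4 + 2x_2^3 - 2x_2^2 + x_2 - 3}.

Buchberger on the second generating set:
h_1 = -x_1^2 + 2x_1x_2 - 3x_1 - x_2^2 - 2x_2 - 1, LT = x_1^2.
h_2 = -3x_1^2 - 3x_1x_2 - 2x_1 - 3x_2^2 + x_2, LT = x_1^2.

S(h_1,h_2): lcm = x_1^2. S = -3x_1x_2 + 1.
  leading term x_1x_2: no divisor's leading term divides it; move -3x_1x_2 to the remainder.
  leading term 1: no divisor's leading term divides it; move 1 to the remainder.
  remainder -3x_1x_2 + 1 ≠ 0; add k_3 = -3x_1x_2 + 1 to the basis.

S(h_1,k_3): lcm = x_1^2x_2. S = -2x_1x_2^2 + 3x_1x_2 - 2x_1 + x_2^3 + 2x_2^2 + x_2.
  leading term x_1x_2^2: subtract (3x_2)·k_3 from -2x_1x_2^2 + 3x_1x_2 - 2x_1 + x_2^3 + 2x_2^2 + x_2 → 3x_1x_2 - 2x_1 + x_2^3 + 2x_2^2 - 2x_2
  leading term x_1x_2: subtract (-1)·k_3 from 3x_1x_2 - 2x_1 + x_2^3 + 2x_2^2 - 2x_2 → -2x_1 + x_2^3 + 2x_2^2 - 2x_2 + 1
  leading term x_1: no divisor's leading term divides it; move -2x_1 to the remainder.
  leading term x_2^3: no divisor's leading term divides it; move x_2^3 to the remainder.
  leading term x_2^2: no divisor's leading term divides it; move 2x_2^2 to the remainder.
  leading term x_2: no divisor's leading term divides it; move -2x_2 to the remainder.
  leading term 1: no divisor's leading term divides it; move 1 to the remainder.
  remainder -2x_1 + x_2^3 + 2x_2^2 - 2x_2 + 1 ≠ 0; add k_4 = -2x_1 + x_2^3 + 2x_2^2 - 2x_2 + 1 to the basis.

S(k_3,k_4): lcm = x_1x_2. S = -3x_2^4 + x_2^3 - x_2^2 - 3x_2 + 2.
  leading term x_2^4: no divisor's leading term divides it; move -3x_2^4 to the remainder.
  leading term x_2^3: no divisor's leading term divides it; move x_2^3 to the remainder.
  leading term x_2^2: no divisor's leading term divides it; move -x_2^2 to the remainder.
  leading term x_2: no divisor's leading term divides it; move -3x_2 to the remainder.
  leading term 1: no divisor's leading term divides it; move 2 to the remainder.
  remainder -3x_2^4 + x_2^3 - x_2^2 - 3x_2 + 2 ≠ 0; add k_5 = -3x_2^4 + x_2^3 - x_2^2 - 3x_2 + 2 to the basis.

The other S-polynomials (S(h_2,k_3), S(h_1,k_4), S(h_2,k_4), S(h_1,k_5), S(h_2,k_5), S(k_3,k_5), S(k_4,k_5)) all reduce to 0 modulo the current basis, so we have a Gröbner basis.
Inter-reduce: drop elements whose leading term is divisible by another's, tail-reduce, and make monic.
Reduced Gröbner basis: {x_1 + 3x_2^3 - x_2^2 + x_2 + 3, x_2^4 + 2x_2^3 - 2x_2^2 + x_2 - 3}.

The two bases agree; hence the ideals are identical.
The choice of monomial ordering does not affect the verdict — as long as both bases are computed under the same ordering, their equality decides ideal equality.

Yes, the ideals are equal.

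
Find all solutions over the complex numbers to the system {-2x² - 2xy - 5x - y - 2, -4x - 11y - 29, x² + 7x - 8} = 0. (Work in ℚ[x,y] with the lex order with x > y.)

{(1, -3)}

Compute a lex Gröbner basis by Buchberger's algorithm.
f_1 = -2x² - 2xy - 5x - y - 2, LT = x².
f_2 = -4x - 11y - 29, LT = x.
f_3 = x² + 7x - 8, LT = x².

S(f_1,f_2): lcm = x². S = -7/4xy - 19/4x + ½y + 1.
  leading term xy: subtract (7/16y)·f_2 from -7/4xy - 19/4x + ½y + 1 → -19/4x + 77/16y² + 211/16y + 1
  leading term x: subtract (19/16)·f_2 from -19/4x + 77/16y² + 211/16y + 1 → 77/16y² + 105/4y + 567/16
  leading term y²: no divisor's leading term divides it; move 77/16y² to the remainder.
  leading term y: no divisor's leading term divides it; move 105/4y to the remainder.
  leading term 1: no divisor's leading term divides it; move 567/16 to the remainder.
  remainder 77/16y² + 105/4y + 567/16 ≠ 0; add h_4 = 77/16y² + 105/4y + 567/16 to the basis.

S(f_1,f_3): lcm = x². S = xy - 9/2x + ½y + 9.
  leading term xy: subtract (-¼y)·f_2 from xy - 9/2x + ½y + 9 → -9/2x - 11/4y² - 27/4y + 9
  leading term x: subtract (9/8)·f_2 from -9/2x - 11/4y² - 27/4y + 9 → -11/4y² + 45/8y + 333/8
  leading term y²: subtract (-4/7)·h_4 from -11/4y² + 45/8y + 333/8 → 165/8y + 495/8
  leading term y: no divisor's leading term divides it; move 165/8y to the remainder.
  leading term 1: no divisor's leading term divides it; move 495/8 to the remainder.
  remainder 165/8y + 495/8 ≠ 0; add h_5 = 165/8y + 495/8 to the basis.

The other S-polynomials (S(f_2,f_3), S(f_1,h_4), S(f_2,h_4), S(f_3,h_4), S(f_1,h_5), S(f_2,h_5), S(f_3,h_5), S(h_4,h_5)) all reduce to 0 modulo the current basis, so we have a Gröbner basis.
Inter-reduce: drop elements whose leading term is divisible by another's, tail-reduce, and make monic.
Reduced Gröbner basis: {x - 1, y + 3}.

Since the basis is lex-ordered, y + 3 is univariate in y. Its roots are {-3}. Back-substituting each root into the other basis elements fixes the other coordinates.
  y = -3: the earlier basis element becomes x - 1 = 0, giving x = 1 — point (1, -3).
Each listed point satisfies every original equation (direct substitution).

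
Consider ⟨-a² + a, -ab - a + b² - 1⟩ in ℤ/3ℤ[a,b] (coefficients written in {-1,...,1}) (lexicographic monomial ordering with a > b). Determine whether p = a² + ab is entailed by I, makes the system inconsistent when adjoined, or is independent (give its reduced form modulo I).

First compute the reduced Gröbner basis of I by Buchberger's algorithm.
f_1 = -a² + a, LT = a².
f_2 = -ab - a + b² - 1, LT = ab.

S(f_1,f_2): lcm = a²b. S = -a² + ab² - ab - a.
  leading term a²: subtract (1)·f_1 from -a² + ab² - ab - a → ab² - ab + a
  leading term ab²: subtract (-b)·f_2 from ab² - ab + a → ab + a + b³ - b
  leading term ab: subtract (-1)·f_2 from ab + a + b³ - b → b³ + b² - b - 1
  leading term b³: no divisor's leading term divides it; move b³ to the remainder.
  leading term b²: no divisor's leading term divides it; move b² to the remainder.
  leading term b: no divisor's leading term divides it; move -b to the remainder.
  leading term 1: no divisor's leading term divides it; move -1 to the remainder.
  remainder b³ + b² - b - 1 ≠ 0; add h_3 = b³ + b² - b - 1 to the basis.

S(f_1,h_3): leading monomials are coprime, so the S-polynomial reduces to 0 (Buchberger's first criterion).
S(f_2,h_3): lcm = ab³. S = ab + a - b⁴ + b².
  leading term ab: subtract (-1)·f_2 from ab + a - b⁴ + b² → -b⁴ - b² - 1
  leading term b⁴: subtract (-b)·h_3 from -b⁴ - b² - 1 → b³ + b² - b - 1
  leading term b³: subtract (1)·h_3 from b³ + b² - b - 1 → 0
  remainder 0.

Every S-polynomial of the final basis reduces to 0, so we have a Gröbner basis.
Inter-reduce: drop elements whose leading term is divisible by another's, tail-reduce, and make monic.
Reduced Gröbner basis: {a² - a, ab + a - b² + 1, b³ + b² - b - 1}.
Label its elements g_1 = a² - a, g_2 = ab + a - b² + 1, g_3 = b³ + b² - b - 1.

Reduce p = a² + ab modulo G:
  leading term a²: subtract (1)·g_1 from a² + ab → ab + a
  leading term ab: subtract (1)·g_2 from ab + a → b² - 1
  leading term b²: no divisor's leading term divides it; move b² to the remainder.
  leading term 1: no divisor's leading term divides it; move -1 to the remainder.
  normal form = b² - 1.
The normal form is nonzero, so p ∉ I. Since p minus its normal form lies in I, I + (p) = I + (r) where r = b² - 1; decide whether this ideal is the whole ring.
Run Buchberger on G together with r (pairs among the g_i already reduce to 0 since G is a Gröbner basis):
g_1 = a² - a, LT = a².
g_2 = ab + a - b² + 1, LT = ab.
g_3 = b³ + b² - b - 1, LT = b³.
r = b² - 1, LT = b².

S(g_1,g_2): lcm = a²b. S = -a² + ab² - ab - a.
  leading term a²: subtract (-1)·g_1 from -a² + ab² - ab - a → ab² - ab + a
  leading term ab²: subtract (b)·g_2 from ab² - ab + a → ab + a + b³ - b
  leading term ab: subtract (1)·g_2 from ab + a + b³ - b → b³ + b² - b - 1
  leading term b³: subtract (1)·g_3 from b³ + b² - b - 1 → 0
  remainder 0.

S(g_1,g_3): leading monomials are coprime, so the S-polynomial reduces to 0 (Buchberger's first criterion).
S(g_1,r): leading monomials are coprime, so the S-polynomial reduces to 0 (Buchberger's first criterion).
S(g_2,g_3): lcm = ab³. S = ab + a - b⁴ + b².
  leading term ab: subtract (1)·g_2 from ab + a - b⁴ + b² → -b⁴ - b² - 1
  leading term b⁴: subtract (-b)·g_3 from -b⁴ - b² - 1 → b³ + b² - b - 1
  leading term b³: subtract (1)·g_3 from b³ + b² - b - 1 → 0
  remainder 0.

S(g_2,r): lcm = ab². S = ab + a - b³ + b.
  leading term ab: subtract (1)·g_2 from ab + a - b³ + b → -b³ + b² + b - 1
  leading term b³: subtract (-1)·g_3 from -b³ + b² + b - 1 → -b² + 1
  leading term b²: subtract (-1)·r from -b² + 1 → 0
  remainder 0.

S(g_3,r): lcm = b³. S = b² - 1.
  leading term b²: subtract (1)·r from b² - 1 → 0
  remainder 0.

Every S-polynomial of the final basis reduces to 0, so we have a Gröbner basis.
Inter-reduce: drop elements whose leading term is divisible by another's, tail-reduce, and make monic.
Reduced Gröbner basis: {a² - a, ab + a, b² - 1}.
The reduced Gröbner basis of I + (p) is {a² - a, ab + a, b² - 1} ≠ {1}, a proper ideal, so the enlarged system stays consistent: p is independent of I, with normal form b² - 1.

a² + ab is independent of I; its normal form modulo I is b² - 1.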